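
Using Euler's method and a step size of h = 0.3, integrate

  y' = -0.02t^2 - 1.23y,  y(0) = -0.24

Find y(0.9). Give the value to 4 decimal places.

Euler: y_{n+1} = y_n + h·f(t_n, y_n).
t=0.000000, y=-0.240000: f=0.295200 → y ← -0.240000 + 0.3·0.295200 = -0.151440
t=0.300000, y=-0.151440: f=0.184471 → y ← -0.151440 + 0.3·0.184471 = -0.096099
t=0.600000, y=-0.096099: f=0.111001 → y ← -0.096099 + 0.3·0.111001 = -0.062798
y(0.9) ≈ -0.0628

-0.0628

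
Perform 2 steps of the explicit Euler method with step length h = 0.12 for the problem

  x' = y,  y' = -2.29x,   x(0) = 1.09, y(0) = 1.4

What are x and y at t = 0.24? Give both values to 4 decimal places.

1.3901, 0.7548

Euler on (x,y): x_{n+1} = x_n + h·x', y_{n+1} = y_n + h·y'.
0.000000: (1.090000, 1.400000); f=(1.400000, -2.496100) → (1.258000, 1.100468)
0.120000: (1.258000, 1.100468); f=(1.100468, -2.880820) → (1.390056, 0.754770)
(x(0.24), y(0.24)) ≈ (1.3901, 0.7548)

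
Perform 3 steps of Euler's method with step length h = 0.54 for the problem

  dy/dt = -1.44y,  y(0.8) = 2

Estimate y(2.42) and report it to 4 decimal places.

Euler: y_{n+1} = y_n + h·f(t_n, y_n).
t=0.800000, y=2.000000: f=-2.880000 → y ← 2.000000 + 0.54·(-2.880000) = 0.444800
t=1.340000, y=0.444800: f=-0.640512 → y ← 0.444800 + 0.54·(-0.640512) = 0.098924
t=1.880000, y=0.098924: f=-0.142450 → y ← 0.098924 + 0.54·(-0.142450) = 0.022001
y(2.42) ≈ 0.0220

0.0220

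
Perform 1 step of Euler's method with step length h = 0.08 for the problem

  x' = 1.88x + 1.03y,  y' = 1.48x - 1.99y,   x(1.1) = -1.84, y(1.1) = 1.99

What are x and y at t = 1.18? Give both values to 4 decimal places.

Euler on (x,y): x_{n+1} = x_n + h·x', y_{n+1} = y_n + h·y'.
1.100000: (-1.840000, 1.990000); f=(-1.409500, -6.683300) → (-1.952760, 1.455336)
(x(1.18), y(1.18)) ≈ (-1.9528, 1.4553)

-1.9528, 1.4553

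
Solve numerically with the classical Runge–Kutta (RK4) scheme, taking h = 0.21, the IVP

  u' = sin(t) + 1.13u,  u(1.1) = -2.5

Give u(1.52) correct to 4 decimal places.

-3.5052

RK4: k1 = f(t_n, u_n); k2 = f(t_n + h/2, u_n + (h/2)·k1); k3 = f(t_n + h/2, u_n + (h/2)·k2); k4 = f(t_n + h, u_n + h·k3); u_{n+1} = u_n + (h/6)·(k1 + 2k2 + 2k3 + k4).
t=1.100000, u=-2.500000:
  k1 = f(1.100000, -2.500000) = -1.933793
  k2 = f(1.205000, -2.703048) = -2.120605
  k3 = f(1.205000, -2.722664) = -2.142771
  k4 = f(1.310000, -2.949982) = -2.367295
  u ← -2.500000 + (0.21/6)·(k1 + 2k2 + 2k3 + k4) = -2.948974
t=1.310000, u=-2.948974:
  k1 = f(1.310000, -2.948974) = -2.366156
  k2 = f(1.415000, -3.197421) = -2.625197
  k3 = f(1.415000, -3.224620) = -2.655932
  k4 = f(1.520000, -3.506720) = -2.963884
  u ← -2.948974 + (0.21/6)·(k1 + 2k2 + 2k3 + k4) = -3.505205
u(1.52) ≈ -3.5052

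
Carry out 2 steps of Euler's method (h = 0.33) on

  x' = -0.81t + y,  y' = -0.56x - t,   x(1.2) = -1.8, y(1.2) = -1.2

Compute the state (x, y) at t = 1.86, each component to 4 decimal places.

-3.3426, -1.3032

Euler on (x,y): x_{n+1} = x_n + h·x', y_{n+1} = y_n + h·y'.
1.200000: (-1.800000, -1.200000); f=(-2.172000, -0.192000) → (-2.516760, -1.263360)
1.530000: (-2.516760, -1.263360); f=(-2.502660, -0.120614) → (-3.342638, -1.303163)
(x(1.86), y(1.86)) ≈ (-3.3426, -1.3032)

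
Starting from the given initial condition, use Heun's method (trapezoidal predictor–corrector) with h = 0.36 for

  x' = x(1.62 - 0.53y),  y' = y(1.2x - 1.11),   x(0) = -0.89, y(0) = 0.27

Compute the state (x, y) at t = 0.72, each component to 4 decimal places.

-2.6295, 0.0692

Heun on (x,y): k1 = f(t_n, state_n); k2 = f(t_n + h, state_n + h·k1); state_{n+1} = state_n + (h/2)·(k1 + k2).
0.000000: (-0.890000, 0.270000)
  k1 = (-1.314441, -0.588060)
  predictor → (-1.363199, 0.058298)
  k2 = (-2.166262, -0.160078)
  → (-1.516526, 0.135335)
0.360000: (-1.516526, 0.135335)
  k1 = (-2.347996, -0.396509)
  predictor → (-2.361805, -0.007408)
  k2 = (-3.835397, 0.029219)
  → (-2.629537, 0.069223)
(x(0.72), y(0.72)) ≈ (-2.6295, 0.0692)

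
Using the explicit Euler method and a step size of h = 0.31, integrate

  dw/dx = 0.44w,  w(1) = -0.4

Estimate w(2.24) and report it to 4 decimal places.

-0.6671

Euler: w_{n+1} = w_n + h·f(x_n, w_n).
x=1.000000, w=-0.400000: f=-0.176000 → w ← -0.400000 + 0.31·(-0.176000) = -0.454560
x=1.310000, w=-0.454560: f=-0.200006 → w ← -0.454560 + 0.31·(-0.200006) = -0.516562
x=1.620000, w=-0.516562: f=-0.227287 → w ← -0.516562 + 0.31·(-0.227287) = -0.587021
x=1.930000, w=-0.587021: f=-0.258289 → w ← -0.587021 + 0.31·(-0.258289) = -0.667091
w(2.24) ≈ -0.6671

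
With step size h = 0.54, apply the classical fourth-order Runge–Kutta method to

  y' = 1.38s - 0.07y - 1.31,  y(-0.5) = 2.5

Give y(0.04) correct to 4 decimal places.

1.5461

RK4: k1 = f(s_n, y_n); k2 = f(s_n + h/2, y_n + (h/2)·k1); k3 = f(s_n + h/2, y_n + (h/2)·k2); k4 = f(s_n + h, y_n + h·k3); y_{n+1} = y_n + (h/6)·(k1 + 2k2 + 2k3 + k4).
s=-0.500000, y=2.500000:
  k1 = f(-0.500000, 2.500000) = -2.175000
  k2 = f(-0.230000, 1.912750) = -1.761293
  k3 = f(-0.230000, 2.024451) = -1.769112
  k4 = f(0.040000, 1.544680) = -1.362928
  y ← 2.500000 + (0.54/6)·(k1 + 2k2 + 2k3 + k4) = 1.546114
y(0.04) ≈ 1.5461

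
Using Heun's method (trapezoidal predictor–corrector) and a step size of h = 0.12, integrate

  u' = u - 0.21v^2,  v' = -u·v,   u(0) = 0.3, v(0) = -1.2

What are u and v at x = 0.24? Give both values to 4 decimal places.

Heun on (u,v): k1 = f(x_n, state_n); k2 = f(x_n + h, state_n + h·k1); state_{n+1} = state_n + (h/2)·(k1 + k2).
0.000000: (0.300000, -1.200000)
  k1 = (-0.002400, 0.360000)
  predictor → (0.299712, -1.156800)
  k2 = (0.018693, 0.346707)
  → (0.300978, -1.157598)
0.120000: (0.300978, -1.157598)
  k1 = (0.019571, 0.348411)
  predictor → (0.303326, -1.115788)
  k2 = (0.041880, 0.338448)
  → (0.304665, -1.116386)
(u(0.24), v(0.24)) ≈ (0.3047, -1.1164)

0.3047, -1.1164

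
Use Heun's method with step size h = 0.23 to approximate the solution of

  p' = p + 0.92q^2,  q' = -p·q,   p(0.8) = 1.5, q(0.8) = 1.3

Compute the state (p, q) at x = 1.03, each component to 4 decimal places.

2.1813, 0.8601

Heun on (p,q): k1 = f(x_n, state_n); k2 = f(x_n + h, state_n + h·k1); state_{n+1} = state_n + (h/2)·(k1 + k2).
0.800000: (1.500000, 1.300000)
  k1 = (3.054800, -1.950000)
  predictor → (2.202604, 0.851500)
  k2 = (2.869652, -1.875517)
  → (2.181312, 0.860066)
(p(1.03), q(1.03)) ≈ (2.1813, 0.8601)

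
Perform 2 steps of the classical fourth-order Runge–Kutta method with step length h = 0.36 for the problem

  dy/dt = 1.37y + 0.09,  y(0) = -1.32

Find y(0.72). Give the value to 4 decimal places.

-3.4281

RK4: k1 = f(t_n, y_n); k2 = f(t_n + h/2, y_n + (h/2)·k1); k3 = f(t_n + h/2, y_n + (h/2)·k2); k4 = f(t_n + h, y_n + h·k3); y_{n+1} = y_n + (h/6)·(k1 + 2k2 + 2k3 + k4).
t=0.000000, y=-1.320000:
  k1 = f(0.000000, -1.320000) = -1.718400
  k2 = f(0.180000, -1.629312) = -2.142157
  k3 = f(0.180000, -1.705588) = -2.246656
  k4 = f(0.360000, -2.128796) = -2.826451
  y ← -1.320000 + (0.36/6)·(k1 + 2k2 + 2k3 + k4) = -2.119349
t=0.360000, y=-2.119349:
  k1 = f(0.360000, -2.119349) = -2.813508
  k2 = f(0.540000, -2.625780) = -3.507319
  k3 = f(0.540000, -2.750666) = -3.678412
  k4 = f(0.720000, -3.443577) = -4.627701
  y ← -2.119349 + (0.36/6)·(k1 + 2k2 + 2k3 + k4) = -3.428109
y(0.72) ≈ -3.4281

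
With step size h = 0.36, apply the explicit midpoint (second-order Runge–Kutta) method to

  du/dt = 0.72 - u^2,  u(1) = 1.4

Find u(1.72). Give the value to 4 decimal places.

1.0246

Midpoint: k1 = f(t_n, u_n); k2 = f(t_n + h/2, u_n + (h/2)·k1); u_{n+1} = u_n + h·k2.
t=1.000000, u=1.400000:
  k1 = f(1.000000, 1.400000) = -1.240000
  k2 = f(1.180000, 1.176800) = -0.664858
  u ← 1.400000 + 0.36·(-0.664858) = 1.160651
t=1.360000, u=1.160651:
  k1 = f(1.360000, 1.160651) = -0.627111
  k2 = f(1.540000, 1.047771) = -0.377824
  u ← 1.160651 + 0.36·(-0.377824) = 1.024634
u(1.72) ≈ 1.0246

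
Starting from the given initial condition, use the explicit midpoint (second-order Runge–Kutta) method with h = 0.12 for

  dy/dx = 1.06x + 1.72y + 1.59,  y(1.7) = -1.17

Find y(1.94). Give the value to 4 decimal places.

-0.7293

Midpoint: k1 = f(x_n, y_n); k2 = f(x_n + h/2, y_n + (h/2)·k1); y_{n+1} = y_n + h·k2.
x=1.700000, y=-1.170000:
  k1 = f(1.700000, -1.170000) = 1.379600
  k2 = f(1.760000, -1.087224) = 1.585575
  y ← -1.170000 + 0.12·1.585575 = -0.979731
x=1.820000, y=-0.979731:
  k1 = f(1.820000, -0.979731) = 1.834063
  k2 = f(1.880000, -0.869687) = 2.086938
  y ← -0.979731 + 0.12·2.086938 = -0.729298
y(1.94) ≈ -0.7293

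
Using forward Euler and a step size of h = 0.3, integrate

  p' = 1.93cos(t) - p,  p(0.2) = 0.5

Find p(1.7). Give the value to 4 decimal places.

Euler: p_{n+1} = p_n + h·f(t_n, p_n).
t=0.200000, p=0.500000: f=1.391528 → p ← 0.500000 + 0.3·1.391528 = 0.917459
t=0.500000, p=0.917459: f=0.776276 → p ← 0.917459 + 0.3·0.776276 = 1.150341
t=0.800000, p=1.150341: f=0.194303 → p ← 1.150341 + 0.3·0.194303 = 1.208632
t=1.100000, p=1.208632: f=-0.333192 → p ← 1.208632 + 0.3·(-0.333192) = 1.108675
t=1.400000, p=1.108675: f=-0.780638 → p ← 1.108675 + 0.3·(-0.780638) = 0.874483
p(1.7) ≈ 0.8745

0.8745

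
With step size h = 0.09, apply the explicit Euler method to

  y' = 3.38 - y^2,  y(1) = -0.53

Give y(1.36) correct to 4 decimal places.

Euler: y_{n+1} = y_n + h·f(t_n, y_n).
t=1.000000, y=-0.530000: f=3.099100 → y ← -0.530000 + 0.09·3.099100 = -0.251081
t=1.090000, y=-0.251081: f=3.316958 → y ← -0.251081 + 0.09·3.316958 = 0.047445
t=1.180000, y=0.047445: f=3.377749 → y ← 0.047445 + 0.09·3.377749 = 0.351443
t=1.270000, y=0.351443: f=3.256488 → y ← 0.351443 + 0.09·3.256488 = 0.644527
y(1.36) ≈ 0.6445

0.6445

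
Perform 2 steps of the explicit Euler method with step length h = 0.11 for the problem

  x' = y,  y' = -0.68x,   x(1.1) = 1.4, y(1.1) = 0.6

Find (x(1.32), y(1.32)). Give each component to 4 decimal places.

Euler on (x,y): x_{n+1} = x_n + h·x', y_{n+1} = y_n + h·y'.
1.100000: (1.400000, 0.600000); f=(0.600000, -0.952000) → (1.466000, 0.495280)
1.210000: (1.466000, 0.495280); f=(0.495280, -0.996880) → (1.520481, 0.385623)
(x(1.32), y(1.32)) ≈ (1.5205, 0.3856)

1.5205, 0.3856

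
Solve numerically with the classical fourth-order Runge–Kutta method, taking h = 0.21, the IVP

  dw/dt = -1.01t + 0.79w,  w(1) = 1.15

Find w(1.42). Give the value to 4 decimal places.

RK4: k1 = f(t_n, w_n); k2 = f(t_n + h/2, w_n + (h/2)·k1); k3 = f(t_n + h/2, w_n + (h/2)·k2); k4 = f(t_n + h, w_n + h·k3); w_{n+1} = w_n + (h/6)·(k1 + 2k2 + 2k3 + k4).
t=1.000000, w=1.150000:
  k1 = f(1.000000, 1.150000) = -0.101500
  k2 = f(1.105000, 1.139342) = -0.215969
  k3 = f(1.105000, 1.127323) = -0.225465
  k4 = f(1.210000, 1.102652) = -0.351005
  w ← 1.150000 + (0.21/6)·(k1 + 2k2 + 2k3 + k4) = 1.103262
t=1.210000, w=1.103262:
  k1 = f(1.210000, 1.103262) = -0.350523
  k2 = f(1.315000, 1.066457) = -0.485649
  k3 = f(1.315000, 1.052269) = -0.496858
  k4 = f(1.420000, 0.998922) = -0.645052
  w ← 1.103262 + (0.21/6)·(k1 + 2k2 + 2k3 + k4) = 0.999641
w(1.42) ≈ 0.9996

0.9996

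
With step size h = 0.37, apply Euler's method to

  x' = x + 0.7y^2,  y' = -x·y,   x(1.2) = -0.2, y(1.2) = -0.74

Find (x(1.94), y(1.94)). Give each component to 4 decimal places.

-0.0175, -0.8336

Euler on (x,y): x_{n+1} = x_n + h·x', y_{n+1} = y_n + h·y'.
1.200000: (-0.200000, -0.740000); f=(0.183320, -0.148000) → (-0.132172, -0.794760)
1.570000: (-0.132172, -0.794760); f=(0.309979, -0.105045) → (-0.017479, -0.833627)
(x(1.94), y(1.94)) ≈ (-0.0175, -0.8336)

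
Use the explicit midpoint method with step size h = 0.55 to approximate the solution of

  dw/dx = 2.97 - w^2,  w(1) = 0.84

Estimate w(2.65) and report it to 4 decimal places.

1.5036

Midpoint: k1 = f(x_n, w_n); k2 = f(x_n + h/2, w_n + (h/2)·k1); w_{n+1} = w_n + h·k2.
x=1.000000, w=0.840000:
  k1 = f(1.000000, 0.840000) = 2.264400
  k2 = f(1.275000, 1.462710) = 0.830479
  w ← 0.840000 + 0.55·0.830479 = 1.296764
x=1.550000, w=1.296764:
  k1 = f(1.550000, 1.296764) = 1.288404
  k2 = f(1.825000, 1.651075) = 0.243952
  w ← 1.296764 + 0.55·0.243952 = 1.430937
x=2.100000, w=1.430937:
  k1 = f(2.100000, 1.430937) = 0.922418
  k2 = f(2.375000, 1.684602) = 0.132115
  w ← 1.430937 + 0.55·0.132115 = 1.503600
w(2.65) ≈ 1.5036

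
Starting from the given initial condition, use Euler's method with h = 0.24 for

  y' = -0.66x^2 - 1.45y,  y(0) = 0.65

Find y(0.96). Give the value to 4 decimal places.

0.0077

Euler: y_{n+1} = y_n + h·f(x_n, y_n).
x=0.000000, y=0.650000: f=-0.942500 → y ← 0.650000 + 0.24·(-0.942500) = 0.423800
x=0.240000, y=0.423800: f=-0.652526 → y ← 0.423800 + 0.24·(-0.652526) = 0.267194
x=0.480000, y=0.267194: f=-0.539495 → y ← 0.267194 + 0.24·(-0.539495) = 0.137715
x=0.720000, y=0.137715: f=-0.541831 → y ← 0.137715 + 0.24·(-0.541831) = 0.007676
y(0.96) ≈ 0.0077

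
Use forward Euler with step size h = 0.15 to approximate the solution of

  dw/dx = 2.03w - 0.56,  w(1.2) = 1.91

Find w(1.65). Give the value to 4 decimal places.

Euler: w_{n+1} = w_n + h·f(x_n, w_n).
x=1.200000, w=1.910000: f=3.317300 → w ← 1.910000 + 0.15·3.317300 = 2.407595
x=1.350000, w=2.407595: f=4.327418 → w ← 2.407595 + 0.15·4.327418 = 3.056708
x=1.500000, w=3.056708: f=5.645117 → w ← 3.056708 + 0.15·5.645117 = 3.903475
w(1.65) ≈ 3.9035

3.9035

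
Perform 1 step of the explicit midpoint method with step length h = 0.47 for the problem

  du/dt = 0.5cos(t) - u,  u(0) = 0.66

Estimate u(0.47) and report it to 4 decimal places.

0.5960

Midpoint: k1 = f(t_n, u_n); k2 = f(t_n + h/2, u_n + (h/2)·k1); u_{n+1} = u_n + h·k2.
t=0.000000, u=0.660000:
  k1 = f(0.000000, 0.660000) = -0.160000
  k2 = f(0.235000, 0.622400) = -0.136143
  u ← 0.660000 + 0.47·(-0.136143) = 0.596013
u(0.47) ≈ 0.5960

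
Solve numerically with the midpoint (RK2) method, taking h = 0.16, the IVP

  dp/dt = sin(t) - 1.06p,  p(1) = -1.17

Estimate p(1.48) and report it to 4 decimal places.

-0.3510

Midpoint: k1 = f(t_n, p_n); k2 = f(t_n + h/2, p_n + (h/2)·k1); p_{n+1} = p_n + h·k2.
t=1.000000, p=-1.170000:
  k1 = f(1.000000, -1.170000) = 2.081671
  k2 = f(1.080000, -1.003466) = 1.945632
  p ← -1.170000 + 0.16·1.945632 = -0.858699
t=1.160000, p=-0.858699:
  k1 = f(1.160000, -0.858699) = 1.827024
  k2 = f(1.240000, -0.712537) = 1.701073
  p ← -0.858699 + 0.16·1.701073 = -0.586527
t=1.320000, p=-0.586527:
  k1 = f(1.320000, -0.586527) = 1.590434
  k2 = f(1.400000, -0.459292) = 1.472300
  p ← -0.586527 + 0.16·1.472300 = -0.350959
p(1.48) ≈ -0.3510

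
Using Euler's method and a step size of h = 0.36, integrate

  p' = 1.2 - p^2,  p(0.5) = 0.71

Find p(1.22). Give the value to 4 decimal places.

Euler: p_{n+1} = p_n + h·f(t_n, p_n).
t=0.500000, p=0.710000: f=0.695900 → p ← 0.710000 + 0.36·0.695900 = 0.960524
t=0.860000, p=0.960524: f=0.277394 → p ← 0.960524 + 0.36·0.277394 = 1.060386
p(1.22) ≈ 1.0604

1.0604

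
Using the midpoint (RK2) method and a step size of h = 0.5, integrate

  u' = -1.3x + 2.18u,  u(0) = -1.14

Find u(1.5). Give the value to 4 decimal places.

-26.1646

Midpoint: k1 = f(x_n, u_n); k2 = f(x_n + h/2, u_n + (h/2)·k1); u_{n+1} = u_n + h·k2.
x=0.000000, u=-1.140000:
  k1 = f(0.000000, -1.140000) = -2.485200
  k2 = f(0.250000, -1.761300) = -4.164634
  u ← -1.140000 + 0.5·(-4.164634) = -3.222317
x=0.500000, u=-3.222317:
  k1 = f(0.500000, -3.222317) = -7.674651
  k2 = f(0.750000, -5.140980) = -12.182336
  u ← -3.222317 + 0.5·(-12.182336) = -9.313485
x=1.000000, u=-9.313485:
  k1 = f(1.000000, -9.313485) = -21.603397
  k2 = f(1.250000, -14.714334) = -33.702249
  u ← -9.313485 + 0.5·(-33.702249) = -26.164609
u(1.5) ≈ -26.1646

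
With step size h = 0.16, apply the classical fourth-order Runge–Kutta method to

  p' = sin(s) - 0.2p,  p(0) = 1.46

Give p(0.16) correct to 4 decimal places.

1.4267

RK4: k1 = f(s_n, p_n); k2 = f(s_n + h/2, p_n + (h/2)·k1); k3 = f(s_n + h/2, p_n + (h/2)·k2); k4 = f(s_n + h, p_n + h·k3); p_{n+1} = p_n + (h/6)·(k1 + 2k2 + 2k3 + k4).
s=0.000000, p=1.460000:
  k1 = f(0.000000, 1.460000) = -0.292000
  k2 = f(0.080000, 1.436640) = -0.207413
  k3 = f(0.080000, 1.443407) = -0.208767
  k4 = f(0.160000, 1.426597) = -0.126001
  p ← 1.460000 + (0.16/6)·(k1 + 2k2 + 2k3 + k4) = 1.426657
p(0.16) ≈ 1.4267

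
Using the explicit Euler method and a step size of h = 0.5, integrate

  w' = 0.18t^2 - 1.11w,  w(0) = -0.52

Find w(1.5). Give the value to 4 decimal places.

Euler: w_{n+1} = w_n + h·f(t_n, w_n).
t=0.000000, w=-0.520000: f=0.577200 → w ← -0.520000 + 0.5·0.577200 = -0.231400
t=0.500000, w=-0.231400: f=0.301854 → w ← -0.231400 + 0.5·0.301854 = -0.080473
t=1.000000, w=-0.080473: f=0.269325 → w ← -0.080473 + 0.5·0.269325 = 0.054190
w(1.5) ≈ 0.0542

0.0542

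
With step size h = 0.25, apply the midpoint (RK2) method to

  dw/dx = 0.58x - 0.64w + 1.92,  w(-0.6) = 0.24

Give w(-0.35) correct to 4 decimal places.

0.5844

Midpoint: k1 = f(x_n, w_n); k2 = f(x_n + h/2, w_n + (h/2)·k1); w_{n+1} = w_n + h·k2.
x=-0.600000, w=0.240000:
  k1 = f(-0.600000, 0.240000) = 1.418400
  k2 = f(-0.475000, 0.417300) = 1.377428
  w ← 0.240000 + 0.25·1.377428 = 0.584357
w(-0.35) ≈ 0.5844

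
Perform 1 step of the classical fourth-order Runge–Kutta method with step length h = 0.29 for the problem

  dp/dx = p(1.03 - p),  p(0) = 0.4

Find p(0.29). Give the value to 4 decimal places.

RK4: k1 = f(x_n, p_n); k2 = f(x_n + h/2, p_n + (h/2)·k1); k3 = f(x_n + h/2, p_n + (h/2)·k2); k4 = f(x_n + h, p_n + h·k3); p_{n+1} = p_n + (h/6)·(k1 + 2k2 + 2k3 + k4).
x=0.000000, p=0.400000:
  k1 = f(0.000000, 0.400000) = 0.252000
  k2 = f(0.145000, 0.436540) = 0.259069
  k3 = f(0.145000, 0.437565) = 0.259229
  k4 = f(0.290000, 0.475176) = 0.263639
  p ← 0.400000 + (0.29/6)·(k1 + 2k2 + 2k3 + k4) = 0.475025
p(0.29) ≈ 0.4750

0.4750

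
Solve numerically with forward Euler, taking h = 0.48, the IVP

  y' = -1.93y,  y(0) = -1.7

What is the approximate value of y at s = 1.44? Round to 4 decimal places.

Euler: y_{n+1} = y_n + h·f(s_n, y_n).
s=0.000000, y=-1.700000: f=3.281000 → y ← -1.700000 + 0.48·3.281000 = -0.125120
s=0.480000, y=-0.125120: f=0.241482 → y ← -0.125120 + 0.48·0.241482 = -0.009209
s=0.960000, y=-0.009209: f=0.017773 → y ← -0.009209 + 0.48·0.017773 = -0.000678
y(1.44) ≈ -0.0007

-0.0007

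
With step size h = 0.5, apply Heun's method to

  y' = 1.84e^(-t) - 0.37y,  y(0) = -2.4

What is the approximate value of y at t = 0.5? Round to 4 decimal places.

Heun: k1 = f(t_n, y_n); k2 = f(t_n + h, y_n + h·k1); y_{n+1} = y_n + (h/2)·(k1 + k2).
t=0.000000, y=-2.400000:
  k1 = f(0.000000, -2.400000) = 2.728000
  k2 = f(0.500000, -1.036000) = 1.499336
  y ← -2.400000 + (0.5/2)·(2.728000 + 1.499336) = -1.343166
y(0.5) ≈ -1.3432

-1.3432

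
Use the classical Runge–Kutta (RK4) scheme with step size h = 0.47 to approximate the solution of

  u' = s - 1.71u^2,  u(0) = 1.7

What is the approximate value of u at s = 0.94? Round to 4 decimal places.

0.6435

RK4: k1 = f(s_n, u_n); k2 = f(s_n + h/2, u_n + (h/2)·k1); k3 = f(s_n + h/2, u_n + (h/2)·k2); k4 = f(s_n + h, u_n + h·k3); u_{n+1} = u_n + (h/6)·(k1 + 2k2 + 2k3 + k4).
s=0.000000, u=1.700000:
  k1 = f(0.000000, 1.700000) = -4.941900
  k2 = f(0.235000, 0.538654) = -0.261152
  k3 = f(0.235000, 1.638629) = -4.356531
  k4 = f(0.470000, -0.347569) = 0.263424
  u ← 1.700000 + (0.47/6)·(k1 + 2k2 + 2k3 + k4) = 0.610082
s=0.470000, u=0.610082:
  k1 = f(0.470000, 0.610082) = -0.166463
  k2 = f(0.705000, 0.570964) = 0.147541
  k3 = f(0.705000, 0.644755) = -0.005861
  k4 = f(0.940000, 0.607328) = 0.309272
  u ← 0.610082 + (0.47/6)·(k1 + 2k2 + 2k3 + k4) = 0.643466
u(0.94) ≈ 0.6435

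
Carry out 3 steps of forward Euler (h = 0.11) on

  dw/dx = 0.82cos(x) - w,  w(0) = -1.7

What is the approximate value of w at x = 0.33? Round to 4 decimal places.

-0.9592

Euler: w_{n+1} = w_n + h·f(x_n, w_n).
x=0.000000, w=-1.700000: f=2.520000 → w ← -1.700000 + 0.11·2.520000 = -1.422800
x=0.110000, w=-1.422800: f=2.237844 → w ← -1.422800 + 0.11·2.237844 = -1.176637
x=0.220000, w=-1.176637: f=1.976873 → w ← -1.176637 + 0.11·1.976873 = -0.959181
w(0.33) ≈ -0.9592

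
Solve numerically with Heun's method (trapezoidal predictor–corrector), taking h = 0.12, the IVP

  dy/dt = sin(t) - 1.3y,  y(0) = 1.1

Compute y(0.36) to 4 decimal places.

0.7462

Heun: k1 = f(t_n, y_n); k2 = f(t_n + h, y_n + h·k1); y_{n+1} = y_n + (h/2)·(k1 + k2).
t=0.000000, y=1.100000:
  k1 = f(0.000000, 1.100000) = -1.430000
  k2 = f(0.120000, 0.928400) = -1.087208
  y ← 1.100000 + (0.12/2)·(-1.430000 + (-1.087208)) = 0.948968
t=0.120000, y=0.948968:
  k1 = f(0.120000, 0.948968) = -1.113946
  k2 = f(0.240000, 0.815294) = -0.822180
  y ← 0.948968 + (0.12/2)·(-1.113946 + (-0.822180)) = 0.832800
t=0.240000, y=0.832800:
  k1 = f(0.240000, 0.832800) = -0.844937
  k2 = f(0.360000, 0.731408) = -0.598556
  y ← 0.832800 + (0.12/2)·(-0.844937 + (-0.598556)) = 0.746190
y(0.36) ≈ 0.7462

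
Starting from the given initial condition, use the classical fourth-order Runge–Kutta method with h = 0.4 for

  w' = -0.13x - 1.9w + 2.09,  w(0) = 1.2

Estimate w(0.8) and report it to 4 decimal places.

1.0954

RK4: k1 = f(x_n, w_n); k2 = f(x_n + h/2, w_n + (h/2)·k1); k3 = f(x_n + h/2, w_n + (h/2)·k2); k4 = f(x_n + h, w_n + h·k3); w_{n+1} = w_n + (h/6)·(k1 + 2k2 + 2k3 + k4).
x=0.000000, w=1.200000:
  k1 = f(0.000000, 1.200000) = -0.190000
  k2 = f(0.200000, 1.162000) = -0.143800
  k3 = f(0.200000, 1.171240) = -0.161356
  k4 = f(0.400000, 1.135458) = -0.119369
  w ← 1.200000 + (0.4/6)·(k1 + 2k2 + 2k3 + k4) = 1.138688
x=0.400000, w=1.138688:
  k1 = f(0.400000, 1.138688) = -0.125507
  k2 = f(0.600000, 1.113587) = -0.103814
  k3 = f(0.600000, 1.117925) = -0.112058
  k4 = f(0.800000, 1.093865) = -0.092343
  w ← 1.138688 + (0.4/6)·(k1 + 2k2 + 2k3 + k4) = 1.095382
w(0.8) ≈ 1.0954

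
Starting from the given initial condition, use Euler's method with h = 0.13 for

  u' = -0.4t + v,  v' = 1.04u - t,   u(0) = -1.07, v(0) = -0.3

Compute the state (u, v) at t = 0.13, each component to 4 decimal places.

Euler on (u,v): u_{n+1} = u_n + h·u', v_{n+1} = v_n + h·v'.
0.000000: (-1.070000, -0.300000); f=(-0.300000, -1.112800) → (-1.109000, -0.444664)
(u(0.13), v(0.13)) ≈ (-1.1090, -0.4447)

-1.1090, -0.4447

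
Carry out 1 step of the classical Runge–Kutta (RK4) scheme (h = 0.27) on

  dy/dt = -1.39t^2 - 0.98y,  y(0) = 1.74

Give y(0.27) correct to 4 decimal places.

1.3269

RK4: k1 = f(t_n, y_n); k2 = f(t_n + h/2, y_n + (h/2)·k1); k3 = f(t_n + h/2, y_n + (h/2)·k2); k4 = f(t_n + h, y_n + h·k3); y_{n+1} = y_n + (h/6)·(k1 + 2k2 + 2k3 + k4).
t=0.000000, y=1.740000:
  k1 = f(0.000000, 1.740000) = -1.705200
  k2 = f(0.135000, 1.509798) = -1.504935
  k3 = f(0.135000, 1.536834) = -1.531430
  k4 = f(0.270000, 1.326514) = -1.401315
  y ← 1.740000 + (0.27/6)·(k1 + 2k2 + 2k3 + k4) = 1.326934
y(0.27) ≈ 1.3269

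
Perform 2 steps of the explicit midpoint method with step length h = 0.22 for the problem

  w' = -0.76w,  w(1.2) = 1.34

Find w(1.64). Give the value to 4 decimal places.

Midpoint: k1 = f(s_n, w_n); k2 = f(s_n + h/2, w_n + (h/2)·k1); w_{n+1} = w_n + h·k2.
s=1.200000, w=1.340000:
  k1 = f(1.200000, 1.340000) = -1.018400
  k2 = f(1.310000, 1.227976) = -0.933262
  w ← 1.340000 + 0.22·(-0.933262) = 1.134682
s=1.420000, w=1.134682:
  k1 = f(1.420000, 1.134682) = -0.862359
  k2 = f(1.530000, 1.039823) = -0.790265
  w ← 1.134682 + 0.22·(-0.790265) = 0.960824
w(1.64) ≈ 0.9608

0.9608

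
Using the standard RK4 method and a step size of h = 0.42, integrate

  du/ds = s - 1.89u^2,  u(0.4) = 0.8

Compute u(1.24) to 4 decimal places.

0.7256

RK4: k1 = f(s_n, u_n); k2 = f(s_n + h/2, u_n + (h/2)·k1); k3 = f(s_n + h/2, u_n + (h/2)·k2); k4 = f(s_n + h, u_n + h·k3); u_{n+1} = u_n + (h/6)·(k1 + 2k2 + 2k3 + k4).
s=0.400000, u=0.800000:
  k1 = f(0.400000, 0.800000) = -0.809600
  k2 = f(0.610000, 0.629984) = -0.140103
  k3 = f(0.610000, 0.770578) = -0.512265
  k4 = f(0.820000, 0.584849) = 0.173529
  u ← 0.800000 + (0.42/6)·(k1 + 2k2 + 2k3 + k4) = 0.664144
s=0.820000, u=0.664144:
  k1 = f(0.820000, 0.664144) = -0.013654
  k2 = f(1.030000, 0.661276) = 0.203529
  k3 = f(1.030000, 0.706885) = 0.085594
  k4 = f(1.240000, 0.700093) = 0.313654
  u ← 0.664144 + (0.42/6)·(k1 + 2k2 + 2k3 + k4) = 0.725621
u(1.24) ≈ 0.7256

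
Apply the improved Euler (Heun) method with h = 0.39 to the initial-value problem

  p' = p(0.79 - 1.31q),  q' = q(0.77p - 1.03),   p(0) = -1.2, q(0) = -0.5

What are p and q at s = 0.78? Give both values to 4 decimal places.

Heun on (p,q): k1 = f(s_n, state_n); k2 = f(s_n + h, state_n + h·k1); state_{n+1} = state_n + (h/2)·(k1 + k2).
0.000000: (-1.200000, -0.500000)
  k1 = (-1.734000, 0.977000)
  predictor → (-1.876260, -0.118970)
  k2 = (-1.774662, 0.294417)
  → (-1.884189, -0.252074)
0.390000: (-1.884189, -0.252074)
  k1 = (-2.110700, 0.625351)
  predictor → (-2.707362, -0.008187)
  k2 = (-2.167852, 0.025499)
  → (-2.718507, -0.125158)
(p(0.78), q(0.78)) ≈ (-2.7185, -0.1252)

-2.7185, -0.1252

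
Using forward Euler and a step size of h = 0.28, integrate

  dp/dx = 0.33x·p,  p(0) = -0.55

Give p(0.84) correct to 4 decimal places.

-0.5934

Euler: p_{n+1} = p_n + h·f(x_n, p_n).
x=0.000000, p=-0.550000: f=0.000000 → p ← -0.550000 + 0.28·0.000000 = -0.550000
x=0.280000, p=-0.550000: f=-0.050820 → p ← -0.550000 + 0.28·(-0.050820) = -0.564230
x=0.560000, p=-0.564230: f=-0.104270 → p ← -0.564230 + 0.28·(-0.104270) = -0.593425
p(0.84) ≈ -0.5934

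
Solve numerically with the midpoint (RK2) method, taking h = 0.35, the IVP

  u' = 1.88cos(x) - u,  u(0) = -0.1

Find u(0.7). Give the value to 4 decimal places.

0.7896

Midpoint: k1 = f(x_n, u_n); k2 = f(x_n + h/2, u_n + (h/2)·k1); u_{n+1} = u_n + h·k2.
x=0.000000, u=-0.100000:
  k1 = f(0.000000, -0.100000) = 1.980000
  k2 = f(0.175000, 0.246500) = 1.604786
  u ← -0.100000 + 0.35·1.604786 = 0.461675
x=0.350000, u=0.461675:
  k1 = f(0.350000, 0.461675) = 1.304346
  k2 = f(0.525000, 0.689936) = 0.936873
  u ← 0.461675 + 0.35·0.936873 = 0.789581
u(0.7) ≈ 0.7896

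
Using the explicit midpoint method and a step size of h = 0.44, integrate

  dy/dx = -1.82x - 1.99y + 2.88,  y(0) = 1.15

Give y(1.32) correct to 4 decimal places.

0.6005

Midpoint: k1 = f(x_n, y_n); k2 = f(x_n + h/2, y_n + (h/2)·k1); y_{n+1} = y_n + h·k2.
x=0.000000, y=1.150000:
  k1 = f(0.000000, 1.150000) = 0.591500
  k2 = f(0.220000, 1.280130) = -0.067859
  y ← 1.150000 + 0.44·(-0.067859) = 1.120142
x=0.440000, y=1.120142:
  k1 = f(0.440000, 1.120142) = -0.149883
  k2 = f(0.660000, 1.087168) = -0.484664
  y ← 1.120142 + 0.44·(-0.484664) = 0.906890
x=0.880000, y=0.906890:
  k1 = f(0.880000, 0.906890) = -0.526311
  k2 = f(1.100000, 0.791102) = -0.696292
  y ← 0.906890 + 0.44·(-0.696292) = 0.600521
y(1.32) ≈ 0.6005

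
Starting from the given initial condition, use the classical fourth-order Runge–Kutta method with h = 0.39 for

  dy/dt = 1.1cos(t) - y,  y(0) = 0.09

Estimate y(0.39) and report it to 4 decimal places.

0.4063

RK4: k1 = f(t_n, y_n); k2 = f(t_n + h/2, y_n + (h/2)·k1); k3 = f(t_n + h/2, y_n + (h/2)·k2); k4 = f(t_n + h, y_n + h·k3); y_{n+1} = y_n + (h/6)·(k1 + 2k2 + 2k3 + k4).
t=0.000000, y=0.090000:
  k1 = f(0.000000, 0.090000) = 1.010000
  k2 = f(0.195000, 0.286950) = 0.792202
  k3 = f(0.195000, 0.244479) = 0.834673
  k4 = f(0.390000, 0.415522) = 0.601878
  y ← 0.090000 + (0.39/6)·(k1 + 2k2 + 2k3 + k4) = 0.406266
y(0.39) ≈ 0.4063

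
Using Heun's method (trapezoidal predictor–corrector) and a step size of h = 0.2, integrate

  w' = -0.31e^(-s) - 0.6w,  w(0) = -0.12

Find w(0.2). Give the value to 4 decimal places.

-0.1591

Heun: k1 = f(s_n, w_n); k2 = f(s_n + h, w_n + h·k1); w_{n+1} = w_n + (h/2)·(k1 + k2).
s=0.000000, w=-0.120000:
  k1 = f(0.000000, -0.120000) = -0.238000
  k2 = f(0.200000, -0.167600) = -0.153247
  w ← -0.120000 + (0.2/2)·(-0.238000 + (-0.153247)) = -0.159125
w(0.2) ≈ -0.1591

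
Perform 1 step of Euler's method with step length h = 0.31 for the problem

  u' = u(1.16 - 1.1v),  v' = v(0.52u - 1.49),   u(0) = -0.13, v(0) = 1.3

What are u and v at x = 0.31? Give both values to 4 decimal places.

Euler on (u,v): u_{n+1} = u_n + h·u', v_{n+1} = v_n + h·v'.
0.000000: (-0.130000, 1.300000); f=(0.035100, -2.024880) → (-0.119119, 0.672287)
(u(0.31), v(0.31)) ≈ (-0.1191, 0.6723)

-0.1191, 0.6723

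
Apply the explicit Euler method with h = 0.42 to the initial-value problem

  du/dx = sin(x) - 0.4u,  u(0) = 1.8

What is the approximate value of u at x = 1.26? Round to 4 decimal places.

Euler: u_{n+1} = u_n + h·f(x_n, u_n).
x=0.000000, u=1.800000: f=-0.720000 → u ← 1.800000 + 0.42·(-0.720000) = 1.497600
x=0.420000, u=1.497600: f=-0.191280 → u ← 1.497600 + 0.42·(-0.191280) = 1.417263
x=0.840000, u=1.417263: f=0.177738 → u ← 1.417263 + 0.42·0.177738 = 1.491913
u(1.26) ≈ 1.4919

1.4919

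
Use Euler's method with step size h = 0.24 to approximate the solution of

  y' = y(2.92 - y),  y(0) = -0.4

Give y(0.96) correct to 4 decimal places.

Euler: y_{n+1} = y_n + h·f(t_n, y_n).
t=0.000000, y=-0.400000: f=-1.328000 → y ← -0.400000 + 0.24·(-1.328000) = -0.718720
t=0.240000, y=-0.718720: f=-2.615221 → y ← -0.718720 + 0.24·(-2.615221) = -1.346373
t=0.480000, y=-1.346373: f=-5.744129 → y ← -1.346373 + 0.24·(-5.744129) = -2.724964
t=0.720000, y=-2.724964: f=-15.382324 → y ← -2.724964 + 0.24·(-15.382324) = -6.416722
y(0.96) ≈ -6.4167

-6.4167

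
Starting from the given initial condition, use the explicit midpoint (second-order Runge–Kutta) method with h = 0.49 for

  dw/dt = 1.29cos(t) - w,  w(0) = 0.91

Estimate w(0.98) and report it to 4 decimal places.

Midpoint: k1 = f(t_n, w_n); k2 = f(t_n + h/2, w_n + (h/2)·k1); w_{n+1} = w_n + h·k2.
t=0.000000, w=0.910000:
  k1 = f(0.000000, 0.910000) = 0.380000
  k2 = f(0.245000, 1.003100) = 0.248377
  w ← 0.910000 + 0.49·0.248377 = 1.031705
t=0.490000, w=1.031705:
  k1 = f(0.490000, 1.031705) = 0.106505
  k2 = f(0.735000, 1.057798) = -0.100837
  w ← 1.031705 + 0.49·(-0.100837) = 0.982295
w(0.98) ≈ 0.9823

0.9823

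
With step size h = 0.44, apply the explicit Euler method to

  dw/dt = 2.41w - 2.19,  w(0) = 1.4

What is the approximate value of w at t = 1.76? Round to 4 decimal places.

9.7627

Euler: w_{n+1} = w_n + h·f(t_n, w_n).
t=0.000000, w=1.400000: f=1.184000 → w ← 1.400000 + 0.44·1.184000 = 1.920960
t=0.440000, w=1.920960: f=2.439514 → w ← 1.920960 + 0.44·2.439514 = 2.994346
t=0.880000, w=2.994346: f=5.026374 → w ← 2.994346 + 0.44·5.026374 = 5.205950
t=1.320000, w=5.205950: f=10.356341 → w ← 5.205950 + 0.44·10.356341 = 9.762740
w(1.76) ≈ 9.7627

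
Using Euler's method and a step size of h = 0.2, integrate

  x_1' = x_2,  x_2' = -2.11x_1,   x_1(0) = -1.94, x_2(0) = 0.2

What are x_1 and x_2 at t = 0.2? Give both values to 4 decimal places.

-1.9000, 1.0187

Euler on (x_1,x_2): x_1_{n+1} = x_1_n + h·x_1', x_2_{n+1} = x_2_n + h·x_2'.
0.000000: (-1.940000, 0.200000); f=(0.200000, 4.093400) → (-1.900000, 1.018680)
(x_1(0.2), x_2(0.2)) ≈ (-1.9000, 1.0187)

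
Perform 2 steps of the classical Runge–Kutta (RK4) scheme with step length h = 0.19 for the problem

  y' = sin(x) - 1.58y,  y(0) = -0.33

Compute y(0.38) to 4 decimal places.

-0.1221

RK4: k1 = f(x_n, y_n); k2 = f(x_n + h/2, y_n + (h/2)·k1); k3 = f(x_n + h/2, y_n + (h/2)·k2); k4 = f(x_n + h, y_n + h·k3); y_{n+1} = y_n + (h/6)·(k1 + 2k2 + 2k3 + k4).
x=0.000000, y=-0.330000:
  k1 = f(0.000000, -0.330000) = 0.521400
  k2 = f(0.095000, -0.280467) = 0.537995
  k3 = f(0.095000, -0.278890) = 0.535504
  k4 = f(0.190000, -0.228254) = 0.549501
  y ← -0.330000 + (0.19/6)·(k1 + 2k2 + 2k3 + k4) = -0.228100
x=0.190000, y=-0.228100:
  k1 = f(0.190000, -0.228100) = 0.549257
  k2 = f(0.285000, -0.175920) = 0.559112
  k3 = f(0.285000, -0.174984) = 0.557633
  k4 = f(0.380000, -0.122150) = 0.563917
  y ← -0.228100 + (0.19/6)·(k1 + 2k2 + 2k3 + k4) = -0.122122
y(0.38) ≈ -0.1221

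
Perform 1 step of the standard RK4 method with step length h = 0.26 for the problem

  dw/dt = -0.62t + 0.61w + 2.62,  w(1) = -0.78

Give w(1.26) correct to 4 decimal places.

-0.3727

RK4: k1 = f(t_n, w_n); k2 = f(t_n + h/2, w_n + (h/2)·k1); k3 = f(t_n + h/2, w_n + (h/2)·k2); k4 = f(t_n + h, w_n + h·k3); w_{n+1} = w_n + (h/6)·(k1 + 2k2 + 2k3 + k4).
t=1.000000, w=-0.780000:
  k1 = f(1.000000, -0.780000) = 1.524200
  k2 = f(1.130000, -0.581854) = 1.564469
  k3 = f(1.130000, -0.576619) = 1.567662
  k4 = f(1.260000, -0.372408) = 1.611631
  w ← -0.780000 + (0.26/6)·(k1 + 2k2 + 2k3 + k4) = -0.372663
w(1.26) ≈ -0.3727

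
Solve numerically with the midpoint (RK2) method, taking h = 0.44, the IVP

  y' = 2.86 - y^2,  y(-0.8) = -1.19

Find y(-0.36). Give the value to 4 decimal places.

Midpoint: k1 = f(t_n, y_n); k2 = f(t_n + h/2, y_n + (h/2)·k1); y_{n+1} = y_n + h·k2.
t=-0.800000, y=-1.190000:
  k1 = f(-0.800000, -1.190000) = 1.443900
  k2 = f(-0.580000, -0.872342) = 2.099019
  y ← -1.190000 + 0.44·2.099019 = -0.266431
y(-0.36) ≈ -0.2664

-0.2664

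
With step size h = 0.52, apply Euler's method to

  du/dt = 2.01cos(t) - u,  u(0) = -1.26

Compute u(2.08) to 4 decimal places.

0.5229

Euler: u_{n+1} = u_n + h·f(t_n, u_n).
t=0.000000, u=-1.260000: f=3.270000 → u ← -1.260000 + 0.52·3.270000 = 0.440400
t=0.520000, u=0.440400: f=1.303917 → u ← 0.440400 + 0.52·1.303917 = 1.118437
t=1.040000, u=1.118437: f=-0.100934 → u ← 1.118437 + 0.52·(-0.100934) = 1.065951
t=1.560000, u=1.065951: f=-1.044251 → u ← 1.065951 + 0.52·(-1.044251) = 0.522941
u(2.08) ≈ 0.5229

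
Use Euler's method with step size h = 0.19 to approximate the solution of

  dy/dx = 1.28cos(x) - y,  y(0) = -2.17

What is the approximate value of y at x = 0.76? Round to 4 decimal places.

-0.2605

Euler: y_{n+1} = y_n + h·f(x_n, y_n).
x=0.000000, y=-2.170000: f=3.450000 → y ← -2.170000 + 0.19·3.450000 = -1.514500
x=0.190000, y=-1.514500: f=2.771465 → y ← -1.514500 + 0.19·2.771465 = -0.987922
x=0.380000, y=-0.987922: f=2.176612 → y ← -0.987922 + 0.19·2.176612 = -0.574365
x=0.570000, y=-0.574365: f=1.651998 → y ← -0.574365 + 0.19·1.651998 = -0.260486
y(0.76) ≈ -0.2605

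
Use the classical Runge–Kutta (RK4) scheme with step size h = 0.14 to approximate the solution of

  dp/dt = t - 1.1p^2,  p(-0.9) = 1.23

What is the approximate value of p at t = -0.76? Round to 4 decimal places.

RK4: k1 = f(t_n, p_n); k2 = f(t_n + h/2, p_n + (h/2)·k1); k3 = f(t_n + h/2, p_n + (h/2)·k2); k4 = f(t_n + h, p_n + h·k3); p_{n+1} = p_n + (h/6)·(k1 + 2k2 + 2k3 + k4).
t=-0.900000, p=1.230000:
  k1 = f(-0.900000, 1.230000) = -2.564190
  k2 = f(-0.830000, 1.050507) = -2.043921
  k3 = f(-0.830000, 1.086926) = -2.129548
  k4 = f(-0.760000, 0.931863) = -1.715206
  p ← 1.230000 + (0.14/6)·(k1 + 2k2 + 2k3 + k4) = 0.935386
p(-0.76) ≈ 0.9354

0.9354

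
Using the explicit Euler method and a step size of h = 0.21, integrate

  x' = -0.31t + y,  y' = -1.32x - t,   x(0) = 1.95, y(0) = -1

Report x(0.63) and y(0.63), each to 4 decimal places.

0.9414, -2.5440

Euler on (x,y): x_{n+1} = x_n + h·x', y_{n+1} = y_n + h·y'.
0.000000: (1.950000, -1.000000); f=(-1.000000, -2.574000) → (1.740000, -1.540540)
0.210000: (1.740000, -1.540540); f=(-1.605640, -2.506800) → (1.402816, -2.066968)
0.420000: (1.402816, -2.066968); f=(-2.197168, -2.271717) → (0.941410, -2.544028)
(x(0.63), y(0.63)) ≈ (0.9414, -2.5440)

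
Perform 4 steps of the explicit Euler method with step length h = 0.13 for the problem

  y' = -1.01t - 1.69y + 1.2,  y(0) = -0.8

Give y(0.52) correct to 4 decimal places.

Euler: y_{n+1} = y_n + h·f(t_n, y_n).
t=0.000000, y=-0.800000: f=2.552000 → y ← -0.800000 + 0.13·2.552000 = -0.468240
t=0.130000, y=-0.468240: f=1.860026 → y ← -0.468240 + 0.13·1.860026 = -0.226437
t=0.260000, y=-0.226437: f=1.320078 → y ← -0.226437 + 0.13·1.320078 = -0.054827
t=0.390000, y=-0.054827: f=0.898757 → y ← -0.054827 + 0.13·0.898757 = 0.062012
y(0.52) ≈ 0.0620

0.0620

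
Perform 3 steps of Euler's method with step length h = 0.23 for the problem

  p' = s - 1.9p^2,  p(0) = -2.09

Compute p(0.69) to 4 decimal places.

Euler: p_{n+1} = p_n + h·f(s_n, p_n).
s=0.000000, p=-2.090000: f=-8.299390 → p ← -2.090000 + 0.23·(-8.299390) = -3.998860
s=0.230000, p=-3.998860: f=-30.152670 → p ← -3.998860 + 0.23·(-30.152670) = -10.933974
s=0.460000, p=-10.933974: f=-226.688387 → p ← -10.933974 + 0.23·(-226.688387) = -63.072303
p(0.69) ≈ -63.0723

-63.0723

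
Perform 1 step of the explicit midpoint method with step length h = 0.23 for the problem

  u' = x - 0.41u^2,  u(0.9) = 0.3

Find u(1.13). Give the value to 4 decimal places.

Midpoint: k1 = f(x_n, u_n); k2 = f(x_n + h/2, u_n + (h/2)·k1); u_{n+1} = u_n + h·k2.
x=0.900000, u=0.300000:
  k1 = f(0.900000, 0.300000) = 0.863100
  k2 = f(1.015000, 0.399257) = 0.949644
  u ← 0.300000 + 0.23·0.949644 = 0.518418
u(1.13) ≈ 0.5184

0.5184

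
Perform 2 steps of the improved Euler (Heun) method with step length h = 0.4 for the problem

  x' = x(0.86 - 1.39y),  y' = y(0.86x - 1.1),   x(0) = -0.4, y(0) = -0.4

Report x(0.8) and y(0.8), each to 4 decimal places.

Heun on (x,y): k1 = f(t_n, state_n); k2 = f(t_n + h, state_n + h·k1); state_{n+1} = state_n + (h/2)·(k1 + k2).
0.000000: (-0.400000, -0.400000)
  k1 = (-0.566400, 0.577600)
  predictor → (-0.626560, -0.168960)
  k2 = (-0.685992, 0.276899)
  → (-0.650478, -0.229100)
0.400000: (-0.650478, -0.229100)
  k1 = (-0.766556, 0.380172)
  predictor → (-0.957101, -0.077032)
  k2 = (-0.925587, 0.148140)
  → (-0.988907, -0.123438)
(x(0.8), y(0.8)) ≈ (-0.9889, -0.1234)

-0.9889, -0.1234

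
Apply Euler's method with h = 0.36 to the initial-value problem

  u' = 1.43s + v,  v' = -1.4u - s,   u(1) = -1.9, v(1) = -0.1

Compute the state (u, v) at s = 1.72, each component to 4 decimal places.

Euler on (u,v): u_{n+1} = u_n + h·u', v_{n+1} = v_n + h·v'.
1.000000: (-1.900000, -0.100000); f=(1.330000, 1.660000) → (-1.421200, 0.497600)
1.360000: (-1.421200, 0.497600); f=(2.442400, 0.629680) → (-0.541936, 0.724285)
(u(1.72), v(1.72)) ≈ (-0.5419, 0.7243)

-0.5419, 0.7243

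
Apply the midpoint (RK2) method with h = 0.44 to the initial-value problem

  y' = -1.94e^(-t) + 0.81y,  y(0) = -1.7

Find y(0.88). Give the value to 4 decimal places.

-5.1553

Midpoint: k1 = f(t_n, y_n); k2 = f(t_n + h/2, y_n + (h/2)·k1); y_{n+1} = y_n + h·k2.
t=0.000000, y=-1.700000:
  k1 = f(0.000000, -1.700000) = -3.317000
  k2 = f(0.220000, -2.429740) = -3.524976
  y ← -1.700000 + 0.44·(-3.524976) = -3.250989
t=0.440000, y=-3.250989:
  k1 = f(0.440000, -3.250989) = -3.882732
  k2 = f(0.660000, -4.105190) = -4.327896
  y ← -3.250989 + 0.44·(-4.327896) = -5.155264
y(0.88) ≈ -5.1553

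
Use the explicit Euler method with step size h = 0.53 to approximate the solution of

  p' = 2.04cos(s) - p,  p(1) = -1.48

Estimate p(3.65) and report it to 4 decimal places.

-1.6268

Euler: p_{n+1} = p_n + h·f(s_n, p_n).
s=1.000000, p=-1.480000: f=2.582217 → p ← -1.480000 + 0.53·2.582217 = -0.111425
s=1.530000, p=-0.111425: f=0.194627 → p ← -0.111425 + 0.53·0.194627 = -0.008273
s=2.060000, p=-0.008273: f=-0.950370 → p ← -0.008273 + 0.53·(-0.950370) = -0.511969
s=2.590000, p=-0.511969: f=-1.225480 → p ← -0.511969 + 0.53·(-1.225480) = -1.161474
s=3.120000, p=-1.161474: f=-0.878051 → p ← -1.161474 + 0.53·(-0.878051) = -1.626841
p(3.65) ≈ -1.6268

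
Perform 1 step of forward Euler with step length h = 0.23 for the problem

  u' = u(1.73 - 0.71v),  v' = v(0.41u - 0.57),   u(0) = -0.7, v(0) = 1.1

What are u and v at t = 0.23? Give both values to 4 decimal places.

Euler on (u,v): u_{n+1} = u_n + h·u', v_{n+1} = v_n + h·v'.
0.000000: (-0.700000, 1.100000); f=(-0.664300, -0.942700) → (-0.852789, 0.883179)
(u(0.23), v(0.23)) ≈ (-0.8528, 0.8832)

-0.8528, 0.8832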